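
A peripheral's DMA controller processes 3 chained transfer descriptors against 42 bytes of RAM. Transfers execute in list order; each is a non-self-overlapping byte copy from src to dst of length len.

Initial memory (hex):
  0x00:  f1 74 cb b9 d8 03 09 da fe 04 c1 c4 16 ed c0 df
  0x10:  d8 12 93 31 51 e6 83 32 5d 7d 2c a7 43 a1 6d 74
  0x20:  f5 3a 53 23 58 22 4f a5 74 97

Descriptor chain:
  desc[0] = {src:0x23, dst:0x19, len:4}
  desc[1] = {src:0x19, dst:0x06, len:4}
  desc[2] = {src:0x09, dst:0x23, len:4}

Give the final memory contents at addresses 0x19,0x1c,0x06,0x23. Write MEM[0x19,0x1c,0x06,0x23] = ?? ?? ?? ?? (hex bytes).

MEM[0x19,0x1c,0x06,0x23] = 23 4f 23 4f

  after D0: wrote 4B at 0x19 = 2358224f
  after D1: wrote 4B at 0x06 = 2358224f
  after D2: wrote 4B at 0x23 = 4fc1c416
query mem[0x19]=0x23, mem[0x1c]=0x4f, mem[0x06]=0x23, mem[0x23]=0x4f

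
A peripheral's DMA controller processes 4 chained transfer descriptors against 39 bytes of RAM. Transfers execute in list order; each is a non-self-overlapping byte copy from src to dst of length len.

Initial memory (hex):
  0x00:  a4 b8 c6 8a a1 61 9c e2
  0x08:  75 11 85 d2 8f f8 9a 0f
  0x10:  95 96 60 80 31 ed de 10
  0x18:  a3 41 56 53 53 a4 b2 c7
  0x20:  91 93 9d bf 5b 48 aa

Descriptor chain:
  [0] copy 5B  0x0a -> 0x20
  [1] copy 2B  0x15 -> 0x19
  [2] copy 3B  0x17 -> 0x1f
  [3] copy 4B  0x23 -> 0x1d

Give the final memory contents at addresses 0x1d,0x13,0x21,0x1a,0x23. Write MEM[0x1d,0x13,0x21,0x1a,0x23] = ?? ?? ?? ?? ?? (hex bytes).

MEM[0x1d,0x13,0x21,0x1a,0x23] = f8 80 ed de f8

#0 dst[0x20+5] := {0x85,0xd2,0x8f,0xf8,0x9a}
#1 dst[0x19+2] := {0xed,0xde}
#2 dst[0x1f+3] := {0x10,0xa3,0xed}
#3 dst[0x1d+4] := {0xf8,0x9a,0x48,0xaa}
query mem[0x1d]=0xf8, mem[0x13]=0x80, mem[0x21]=0xed, mem[0x1a]=0xde, mem[0x23]=0xf8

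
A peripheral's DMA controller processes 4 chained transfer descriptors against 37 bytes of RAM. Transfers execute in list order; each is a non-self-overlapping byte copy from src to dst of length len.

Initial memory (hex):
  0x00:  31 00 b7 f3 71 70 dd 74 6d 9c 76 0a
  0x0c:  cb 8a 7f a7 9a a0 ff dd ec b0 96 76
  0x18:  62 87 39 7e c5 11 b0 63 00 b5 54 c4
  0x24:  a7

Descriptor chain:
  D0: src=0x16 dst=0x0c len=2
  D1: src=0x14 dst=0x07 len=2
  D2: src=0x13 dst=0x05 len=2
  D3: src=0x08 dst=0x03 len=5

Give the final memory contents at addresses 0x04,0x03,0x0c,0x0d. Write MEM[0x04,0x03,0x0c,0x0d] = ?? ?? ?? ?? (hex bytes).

MEM[0x04,0x03,0x0c,0x0d] = 9c b0 96 76

[0] 0x16->0x0c len=2 : 96 76
[1] 0x14->0x07 len=2 : ec b0
[2] 0x13->0x05 len=2 : dd ec
[3] 0x08->0x03 len=5 : b0 9c 76 0a 96
query mem[0x04]=0x9c, mem[0x03]=0xb0, mem[0x0c]=0x96, mem[0x0d]=0x76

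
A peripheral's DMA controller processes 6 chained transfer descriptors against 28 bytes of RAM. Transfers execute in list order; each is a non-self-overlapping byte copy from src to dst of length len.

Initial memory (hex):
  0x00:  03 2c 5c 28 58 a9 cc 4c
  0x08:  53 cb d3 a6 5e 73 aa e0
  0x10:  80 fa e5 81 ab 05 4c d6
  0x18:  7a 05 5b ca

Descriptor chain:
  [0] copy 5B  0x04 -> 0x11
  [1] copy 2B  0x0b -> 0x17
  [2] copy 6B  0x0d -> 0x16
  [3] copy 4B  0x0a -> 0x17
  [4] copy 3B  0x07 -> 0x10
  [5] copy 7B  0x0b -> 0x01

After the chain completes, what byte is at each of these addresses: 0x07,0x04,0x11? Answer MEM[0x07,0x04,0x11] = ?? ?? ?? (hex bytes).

MEM[0x07,0x04,0x11] = 53 aa 53

[0] 0x04->0x11 len=5 : 58 a9 cc 4c 53
[1] 0x0b->0x17 len=2 : a6 5e
[2] 0x0d->0x16 len=6 : 73 aa e0 80 58 a9
[3] 0x0a->0x17 len=4 : d3 a6 5e 73
[4] 0x07->0x10 len=3 : 4c 53 cb
[5] 0x0b->0x01 len=7 : a6 5e 73 aa e0 4c 53
query mem[0x07]=0x53, mem[0x04]=0xaa, mem[0x11]=0x53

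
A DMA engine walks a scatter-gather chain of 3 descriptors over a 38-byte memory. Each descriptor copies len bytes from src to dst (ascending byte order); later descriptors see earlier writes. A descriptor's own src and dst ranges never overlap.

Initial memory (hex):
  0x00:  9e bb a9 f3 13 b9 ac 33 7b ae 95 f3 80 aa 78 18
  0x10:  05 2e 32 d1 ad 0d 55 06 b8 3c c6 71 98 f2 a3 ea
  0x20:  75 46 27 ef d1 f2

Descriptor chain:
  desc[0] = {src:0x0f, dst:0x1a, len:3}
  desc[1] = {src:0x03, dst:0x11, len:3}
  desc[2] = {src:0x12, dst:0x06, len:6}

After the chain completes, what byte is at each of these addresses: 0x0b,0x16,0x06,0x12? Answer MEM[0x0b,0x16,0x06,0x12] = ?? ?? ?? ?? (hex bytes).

MEM[0x0b,0x16,0x06,0x12] = 06 55 13 13

  after D0: wrote 3B at 0x1a = 18052e
  after D1: wrote 3B at 0x11 = f313b9
  after D2: wrote 6B at 0x06 = 13b9ad0d5506
query mem[0x0b]=0x06, mem[0x16]=0x55, mem[0x06]=0x13, mem[0x12]=0x13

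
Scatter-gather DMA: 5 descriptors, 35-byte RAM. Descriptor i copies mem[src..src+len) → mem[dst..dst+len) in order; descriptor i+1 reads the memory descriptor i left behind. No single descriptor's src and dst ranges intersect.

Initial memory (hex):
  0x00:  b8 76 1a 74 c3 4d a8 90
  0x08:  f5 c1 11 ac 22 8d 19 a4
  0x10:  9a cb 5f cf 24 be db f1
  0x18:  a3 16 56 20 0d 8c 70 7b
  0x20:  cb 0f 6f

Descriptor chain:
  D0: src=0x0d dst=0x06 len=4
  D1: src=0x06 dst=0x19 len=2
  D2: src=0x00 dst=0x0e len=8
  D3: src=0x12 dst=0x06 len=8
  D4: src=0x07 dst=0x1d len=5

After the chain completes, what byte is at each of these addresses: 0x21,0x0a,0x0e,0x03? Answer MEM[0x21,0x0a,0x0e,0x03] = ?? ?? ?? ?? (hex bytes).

MEM[0x21,0x0a,0x0e,0x03] = f1 db b8 74

[0] 0x0d->0x06 len=4 : 8d 19 a4 9a
[1] 0x06->0x19 len=2 : 8d 19
[2] 0x00->0x0e len=8 : b8 76 1a 74 c3 4d 8d 19
[3] 0x12->0x06 len=8 : c3 4d 8d 19 db f1 a3 8d
[4] 0x07->0x1d len=5 : 4d 8d 19 db f1
query mem[0x21]=0xf1, mem[0x0a]=0xdb, mem[0x0e]=0xb8, mem[0x03]=0x74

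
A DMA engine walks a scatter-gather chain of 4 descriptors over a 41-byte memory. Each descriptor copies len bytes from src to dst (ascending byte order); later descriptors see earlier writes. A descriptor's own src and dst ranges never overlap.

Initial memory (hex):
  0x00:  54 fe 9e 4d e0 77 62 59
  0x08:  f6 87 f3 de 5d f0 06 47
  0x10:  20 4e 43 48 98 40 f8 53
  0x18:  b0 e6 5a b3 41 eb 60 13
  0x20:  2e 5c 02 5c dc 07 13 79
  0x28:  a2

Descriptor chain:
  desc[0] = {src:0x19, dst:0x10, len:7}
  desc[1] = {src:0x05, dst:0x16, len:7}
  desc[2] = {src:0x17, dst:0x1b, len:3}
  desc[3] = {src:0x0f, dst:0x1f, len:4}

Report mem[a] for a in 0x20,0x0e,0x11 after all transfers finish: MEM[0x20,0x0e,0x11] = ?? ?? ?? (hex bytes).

  after D0: wrote 7B at 0x10 = e65ab341eb6013
  after D1: wrote 7B at 0x16 = 776259f687f3de
  after D2: wrote 3B at 0x1b = 6259f6
  after D3: wrote 4B at 0x1f = 47e65ab3
query mem[0x20]=0xe6, mem[0x0e]=0x06, mem[0x11]=0x5a

MEM[0x20,0x0e,0x11] = e6 06 5a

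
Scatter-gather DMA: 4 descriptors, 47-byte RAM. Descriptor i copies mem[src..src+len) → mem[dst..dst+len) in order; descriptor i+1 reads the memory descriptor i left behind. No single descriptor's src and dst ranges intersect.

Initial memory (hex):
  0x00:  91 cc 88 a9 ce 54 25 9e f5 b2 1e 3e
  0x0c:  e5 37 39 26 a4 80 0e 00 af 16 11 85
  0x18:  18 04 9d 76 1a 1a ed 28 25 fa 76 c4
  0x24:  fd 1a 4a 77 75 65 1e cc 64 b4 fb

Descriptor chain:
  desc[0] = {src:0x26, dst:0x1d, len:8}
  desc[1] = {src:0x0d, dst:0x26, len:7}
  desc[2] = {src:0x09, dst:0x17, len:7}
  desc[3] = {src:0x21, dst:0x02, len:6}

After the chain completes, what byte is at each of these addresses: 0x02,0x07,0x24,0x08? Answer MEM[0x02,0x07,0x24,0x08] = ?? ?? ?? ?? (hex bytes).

D0: mem[0x1d..0x24] <- [4a 77 75 65 1e cc 64 b4]
D1: mem[0x26..0x2c] <- [37 39 26 a4 80 0e 00]
D2: mem[0x17..0x1d] <- [b2 1e 3e e5 37 39 26]
D3: mem[0x02..0x07] <- [1e cc 64 b4 1a 37]
query mem[0x02]=0x1e, mem[0x07]=0x37, mem[0x24]=0xb4, mem[0x08]=0xf5

MEM[0x02,0x07,0x24,0x08] = 1e 37 b4 f5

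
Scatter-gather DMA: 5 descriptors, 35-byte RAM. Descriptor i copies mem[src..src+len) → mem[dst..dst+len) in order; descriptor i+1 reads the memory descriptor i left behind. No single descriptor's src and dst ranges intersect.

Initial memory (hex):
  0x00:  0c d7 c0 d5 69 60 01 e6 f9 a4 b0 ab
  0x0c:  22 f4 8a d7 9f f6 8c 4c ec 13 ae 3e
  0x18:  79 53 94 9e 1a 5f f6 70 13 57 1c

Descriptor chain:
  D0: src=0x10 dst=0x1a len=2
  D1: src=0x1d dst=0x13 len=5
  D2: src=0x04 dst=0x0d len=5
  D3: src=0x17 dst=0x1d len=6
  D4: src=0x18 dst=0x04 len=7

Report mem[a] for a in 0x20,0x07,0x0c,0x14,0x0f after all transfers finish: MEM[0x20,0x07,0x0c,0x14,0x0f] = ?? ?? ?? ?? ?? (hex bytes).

#0 dst[0x1a+2] := {0x9f,0xf6}
#1 dst[0x13+5] := {0x5f,0xf6,0x70,0x13,0x57}
#2 dst[0x0d+5] := {0x69,0x60,0x01,0xe6,0xf9}
#3 dst[0x1d+6] := {0x57,0x79,0x53,0x9f,0xf6,0x1a}
#4 dst[0x04+7] := {0x79,0x53,0x9f,0xf6,0x1a,0x57,0x79}
query mem[0x20]=0x9f, mem[0x07]=0xf6, mem[0x0c]=0x22, mem[0x14]=0xf6, mem[0x0f]=0x01

MEM[0x20,0x07,0x0c,0x14,0x0f] = 9f f6 22 f6 01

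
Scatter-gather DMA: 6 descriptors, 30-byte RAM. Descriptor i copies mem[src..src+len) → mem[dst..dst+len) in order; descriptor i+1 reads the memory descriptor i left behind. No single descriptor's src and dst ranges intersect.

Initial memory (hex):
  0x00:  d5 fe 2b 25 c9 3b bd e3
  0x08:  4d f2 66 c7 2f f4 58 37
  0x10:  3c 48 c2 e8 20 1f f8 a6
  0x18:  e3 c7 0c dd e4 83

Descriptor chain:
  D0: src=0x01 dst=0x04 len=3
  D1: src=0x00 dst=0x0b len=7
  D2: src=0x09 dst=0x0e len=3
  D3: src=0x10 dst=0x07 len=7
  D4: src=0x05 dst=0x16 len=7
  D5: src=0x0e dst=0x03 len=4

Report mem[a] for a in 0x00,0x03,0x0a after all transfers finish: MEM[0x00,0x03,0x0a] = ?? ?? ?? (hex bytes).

MEM[0x00,0x03,0x0a] = d5 f2 e8

  after D0: wrote 3B at 0x04 = fe2b25
  after D1: wrote 7B at 0x0b = d5fe2b25fe2b25
  after D2: wrote 3B at 0x0e = f266d5
  after D3: wrote 7B at 0x07 = d525c2e8201ff8
  after D4: wrote 7B at 0x16 = 2b25d525c2e820
  after D5: wrote 4B at 0x03 = f266d525
query mem[0x00]=0xd5, mem[0x03]=0xf2, mem[0x0a]=0xe8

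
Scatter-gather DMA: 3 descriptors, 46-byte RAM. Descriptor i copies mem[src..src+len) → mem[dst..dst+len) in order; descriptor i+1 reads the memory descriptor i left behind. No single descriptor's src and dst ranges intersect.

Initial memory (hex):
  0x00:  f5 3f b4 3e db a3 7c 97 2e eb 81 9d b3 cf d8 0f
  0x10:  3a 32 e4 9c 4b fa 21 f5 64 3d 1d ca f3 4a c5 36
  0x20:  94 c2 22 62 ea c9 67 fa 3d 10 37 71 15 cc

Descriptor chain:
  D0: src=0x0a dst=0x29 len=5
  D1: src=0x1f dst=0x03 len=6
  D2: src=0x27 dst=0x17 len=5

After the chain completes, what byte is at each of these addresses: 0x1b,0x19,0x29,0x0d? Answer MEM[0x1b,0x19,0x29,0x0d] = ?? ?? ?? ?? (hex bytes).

[0] 0x0a->0x29 len=5 : 81 9d b3 cf d8
[1] 0x1f->0x03 len=6 : 36 94 c2 22 62 ea
[2] 0x27->0x17 len=5 : fa 3d 81 9d b3
query mem[0x1b]=0xb3, mem[0x19]=0x81, mem[0x29]=0x81, mem[0x0d]=0xcf

MEM[0x1b,0x19,0x29,0x0d] = b3 81 81 cf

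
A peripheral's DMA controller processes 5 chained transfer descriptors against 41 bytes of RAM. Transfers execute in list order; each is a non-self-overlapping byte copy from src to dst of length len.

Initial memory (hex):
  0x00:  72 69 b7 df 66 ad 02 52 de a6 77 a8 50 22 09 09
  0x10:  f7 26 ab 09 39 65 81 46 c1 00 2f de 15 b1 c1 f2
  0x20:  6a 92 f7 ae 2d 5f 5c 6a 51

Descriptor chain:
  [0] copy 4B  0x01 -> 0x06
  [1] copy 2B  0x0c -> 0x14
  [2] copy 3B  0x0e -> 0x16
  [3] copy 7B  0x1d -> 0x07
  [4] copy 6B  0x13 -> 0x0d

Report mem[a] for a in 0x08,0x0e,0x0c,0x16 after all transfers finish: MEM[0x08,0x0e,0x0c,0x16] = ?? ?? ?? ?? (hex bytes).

#0 dst[0x06+4] := {0x69,0xb7,0xdf,0x66}
#1 dst[0x14+2] := {0x50,0x22}
#2 dst[0x16+3] := {0x09,0x09,0xf7}
#3 dst[0x07+7] := {0xb1,0xc1,0xf2,0x6a,0x92,0xf7,0xae}
#4 dst[0x0d+6] := {0x09,0x50,0x22,0x09,0x09,0xf7}
query mem[0x08]=0xc1, mem[0x0e]=0x50, mem[0x0c]=0xf7, mem[0x16]=0x09

MEM[0x08,0x0e,0x0c,0x16] = c1 50 f7 09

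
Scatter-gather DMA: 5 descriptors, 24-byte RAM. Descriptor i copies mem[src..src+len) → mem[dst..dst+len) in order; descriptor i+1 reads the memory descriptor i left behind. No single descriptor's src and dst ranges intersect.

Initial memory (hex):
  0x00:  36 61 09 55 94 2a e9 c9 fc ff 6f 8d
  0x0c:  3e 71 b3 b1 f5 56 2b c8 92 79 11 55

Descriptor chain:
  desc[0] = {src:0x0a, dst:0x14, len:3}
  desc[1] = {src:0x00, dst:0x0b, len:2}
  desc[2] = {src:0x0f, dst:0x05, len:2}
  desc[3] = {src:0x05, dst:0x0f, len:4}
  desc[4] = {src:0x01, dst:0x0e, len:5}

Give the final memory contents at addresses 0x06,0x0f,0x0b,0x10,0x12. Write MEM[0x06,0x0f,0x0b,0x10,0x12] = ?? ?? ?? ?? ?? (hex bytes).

D0: mem[0x14..0x16] <- [6f 8d 3e]
D1: mem[0x0b..0x0c] <- [36 61]
D2: mem[0x05..0x06] <- [b1 f5]
D3: mem[0x0f..0x12] <- [b1 f5 c9 fc]
D4: mem[0x0e..0x12] <- [61 09 55 94 b1]
query mem[0x06]=0xf5, mem[0x0f]=0x09, mem[0x0b]=0x36, mem[0x10]=0x55, mem[0x12]=0xb1

MEM[0x06,0x0f,0x0b,0x10,0x12] = f5 09 36 55 b1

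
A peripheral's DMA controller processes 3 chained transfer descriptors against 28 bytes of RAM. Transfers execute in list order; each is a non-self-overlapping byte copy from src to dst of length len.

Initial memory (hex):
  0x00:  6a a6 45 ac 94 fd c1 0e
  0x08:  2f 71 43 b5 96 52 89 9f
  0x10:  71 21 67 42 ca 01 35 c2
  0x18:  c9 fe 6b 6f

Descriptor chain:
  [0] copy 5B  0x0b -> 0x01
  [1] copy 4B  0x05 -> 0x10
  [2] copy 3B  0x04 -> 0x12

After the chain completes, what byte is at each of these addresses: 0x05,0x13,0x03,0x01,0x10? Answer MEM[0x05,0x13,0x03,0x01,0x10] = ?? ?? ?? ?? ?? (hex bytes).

MEM[0x05,0x13,0x03,0x01,0x10] = 9f 9f 52 b5 9f

D0: mem[0x01..0x05] <- [b5 96 52 89 9f]
D1: mem[0x10..0x13] <- [9f c1 0e 2f]
D2: mem[0x12..0x14] <- [89 9f c1]
query mem[0x05]=0x9f, mem[0x13]=0x9f, mem[0x03]=0x52, mem[0x01]=0xb5, mem[0x10]=0x9f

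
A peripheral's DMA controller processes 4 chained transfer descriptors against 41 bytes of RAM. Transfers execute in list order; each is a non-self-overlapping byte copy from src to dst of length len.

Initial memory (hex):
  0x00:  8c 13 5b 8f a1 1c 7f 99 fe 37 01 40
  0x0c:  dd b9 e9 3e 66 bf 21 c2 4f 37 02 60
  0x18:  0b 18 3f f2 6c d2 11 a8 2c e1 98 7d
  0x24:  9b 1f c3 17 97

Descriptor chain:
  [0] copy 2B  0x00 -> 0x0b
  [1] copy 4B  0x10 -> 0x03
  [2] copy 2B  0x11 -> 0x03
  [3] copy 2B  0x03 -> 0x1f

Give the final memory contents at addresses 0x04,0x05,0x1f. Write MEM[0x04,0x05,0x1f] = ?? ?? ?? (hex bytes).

#0 dst[0x0b+2] := {0x8c,0x13}
#1 dst[0x03+4] := {0x66,0xbf,0x21,0xc2}
#2 dst[0x03+2] := {0xbf,0x21}
#3 dst[0x1f+2] := {0xbf,0x21}
query mem[0x04]=0x21, mem[0x05]=0x21, mem[0x1f]=0xbf

MEM[0x04,0x05,0x1f] = 21 21 bf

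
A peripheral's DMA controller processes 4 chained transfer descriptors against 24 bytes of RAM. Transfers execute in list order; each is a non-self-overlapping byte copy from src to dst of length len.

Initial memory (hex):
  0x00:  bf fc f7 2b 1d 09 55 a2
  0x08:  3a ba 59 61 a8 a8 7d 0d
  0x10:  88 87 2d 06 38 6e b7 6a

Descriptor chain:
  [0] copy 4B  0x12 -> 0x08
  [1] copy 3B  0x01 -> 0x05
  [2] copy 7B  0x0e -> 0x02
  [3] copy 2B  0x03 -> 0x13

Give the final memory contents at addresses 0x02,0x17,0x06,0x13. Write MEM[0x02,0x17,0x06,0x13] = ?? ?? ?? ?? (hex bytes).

MEM[0x02,0x17,0x06,0x13] = 7d 6a 2d 0d

D0: mem[0x08..0x0b] <- [2d 06 38 6e]
D1: mem[0x05..0x07] <- [fc f7 2b]
D2: mem[0x02..0x08] <- [7d 0d 88 87 2d 06 38]
D3: mem[0x13..0x14] <- [0d 88]
query mem[0x02]=0x7d, mem[0x17]=0x6a, mem[0x06]=0x2d, mem[0x13]=0x0d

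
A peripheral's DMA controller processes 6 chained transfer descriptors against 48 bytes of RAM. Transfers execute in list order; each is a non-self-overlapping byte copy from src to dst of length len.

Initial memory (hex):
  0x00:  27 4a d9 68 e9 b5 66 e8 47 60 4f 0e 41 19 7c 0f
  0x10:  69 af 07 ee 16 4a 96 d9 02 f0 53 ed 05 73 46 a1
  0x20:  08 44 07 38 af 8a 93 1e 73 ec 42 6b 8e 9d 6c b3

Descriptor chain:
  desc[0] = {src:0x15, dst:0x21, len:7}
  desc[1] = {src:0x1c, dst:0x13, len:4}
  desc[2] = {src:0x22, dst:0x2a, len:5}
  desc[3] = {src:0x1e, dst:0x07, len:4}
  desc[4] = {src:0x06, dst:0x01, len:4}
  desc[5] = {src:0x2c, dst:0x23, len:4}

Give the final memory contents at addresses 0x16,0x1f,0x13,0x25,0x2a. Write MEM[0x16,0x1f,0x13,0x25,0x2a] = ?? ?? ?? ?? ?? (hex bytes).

D0: mem[0x21..0x27] <- [4a 96 d9 02 f0 53 ed]
D1: mem[0x13..0x16] <- [05 73 46 a1]
D2: mem[0x2a..0x2e] <- [96 d9 02 f0 53]
D3: mem[0x07..0x0a] <- [46 a1 08 4a]
D4: mem[0x01..0x04] <- [66 46 a1 08]
D5: mem[0x23..0x26] <- [02 f0 53 b3]
query mem[0x16]=0xa1, mem[0x1f]=0xa1, mem[0x13]=0x05, mem[0x25]=0x53, mem[0x2a]=0x96

MEM[0x16,0x1f,0x13,0x25,0x2a] = a1 a1 05 53 96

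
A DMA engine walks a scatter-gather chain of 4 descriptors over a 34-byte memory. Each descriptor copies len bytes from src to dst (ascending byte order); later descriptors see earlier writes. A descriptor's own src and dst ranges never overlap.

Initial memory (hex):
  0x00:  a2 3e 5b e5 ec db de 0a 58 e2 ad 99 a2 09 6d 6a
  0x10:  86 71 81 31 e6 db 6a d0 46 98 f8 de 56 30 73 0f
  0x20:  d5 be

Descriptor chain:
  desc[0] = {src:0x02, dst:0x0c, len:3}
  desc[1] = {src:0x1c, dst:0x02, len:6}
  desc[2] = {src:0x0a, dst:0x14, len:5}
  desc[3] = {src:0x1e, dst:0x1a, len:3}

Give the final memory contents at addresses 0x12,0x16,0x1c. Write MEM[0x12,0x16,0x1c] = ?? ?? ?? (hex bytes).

MEM[0x12,0x16,0x1c] = 81 5b d5

#0 dst[0x0c+3] := {0x5b,0xe5,0xec}
#1 dst[0x02+6] := {0x56,0x30,0x73,0x0f,0xd5,0xbe}
#2 dst[0x14+5] := {0xad,0x99,0x5b,0xe5,0xec}
#3 dst[0x1a+3] := {0x73,0x0f,0xd5}
query mem[0x12]=0x81, mem[0x16]=0x5b, mem[0x1c]=0xd5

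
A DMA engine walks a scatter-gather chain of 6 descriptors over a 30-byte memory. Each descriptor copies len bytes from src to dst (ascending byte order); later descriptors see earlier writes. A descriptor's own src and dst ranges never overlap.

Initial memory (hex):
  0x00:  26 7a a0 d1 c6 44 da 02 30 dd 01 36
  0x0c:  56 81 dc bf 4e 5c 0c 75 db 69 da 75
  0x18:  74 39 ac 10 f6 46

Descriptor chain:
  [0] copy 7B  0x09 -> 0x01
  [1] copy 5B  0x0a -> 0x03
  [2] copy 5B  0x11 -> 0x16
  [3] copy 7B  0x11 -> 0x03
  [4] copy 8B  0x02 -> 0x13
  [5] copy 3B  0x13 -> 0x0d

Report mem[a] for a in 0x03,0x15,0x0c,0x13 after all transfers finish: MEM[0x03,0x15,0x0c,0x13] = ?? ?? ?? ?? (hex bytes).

MEM[0x03,0x15,0x0c,0x13] = 5c 0c 56 01

#0 dst[0x01+7] := {0xdd,0x01,0x36,0x56,0x81,0xdc,0xbf}
#1 dst[0x03+5] := {0x01,0x36,0x56,0x81,0xdc}
#2 dst[0x16+5] := {0x5c,0x0c,0x75,0xdb,0x69}
#3 dst[0x03+7] := {0x5c,0x0c,0x75,0xdb,0x69,0x5c,0x0c}
#4 dst[0x13+8] := {0x01,0x5c,0x0c,0x75,0xdb,0x69,0x5c,0x0c}
#5 dst[0x0d+3] := {0x01,0x5c,0x0c}
query mem[0x03]=0x5c, mem[0x15]=0x0c, mem[0x0c]=0x56, mem[0x13]=0x01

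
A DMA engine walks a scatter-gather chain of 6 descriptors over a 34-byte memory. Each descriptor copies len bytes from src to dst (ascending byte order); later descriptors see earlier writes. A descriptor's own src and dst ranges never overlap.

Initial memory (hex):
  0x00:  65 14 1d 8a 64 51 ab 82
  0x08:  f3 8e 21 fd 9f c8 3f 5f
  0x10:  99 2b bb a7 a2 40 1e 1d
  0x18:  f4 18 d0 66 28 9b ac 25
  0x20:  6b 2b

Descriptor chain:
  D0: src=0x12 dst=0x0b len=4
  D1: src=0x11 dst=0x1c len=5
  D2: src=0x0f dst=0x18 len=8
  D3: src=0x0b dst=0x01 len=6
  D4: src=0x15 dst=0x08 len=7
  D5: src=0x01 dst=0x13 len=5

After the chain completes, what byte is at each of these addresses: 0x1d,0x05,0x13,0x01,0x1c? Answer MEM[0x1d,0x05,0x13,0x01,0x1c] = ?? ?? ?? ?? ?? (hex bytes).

MEM[0x1d,0x05,0x13,0x01,0x1c] = a2 5f bb bb a7

D0: mem[0x0b..0x0e] <- [bb a7 a2 40]
D1: mem[0x1c..0x20] <- [2b bb a7 a2 40]
D2: mem[0x18..0x1f] <- [5f 99 2b bb a7 a2 40 1e]
D3: mem[0x01..0x06] <- [bb a7 a2 40 5f 99]
D4: mem[0x08..0x0e] <- [40 1e 1d 5f 99 2b bb]
D5: mem[0x13..0x17] <- [bb a7 a2 40 5f]
query mem[0x1d]=0xa2, mem[0x05]=0x5f, mem[0x13]=0xbb, mem[0x01]=0xbb, mem[0x1c]=0xa7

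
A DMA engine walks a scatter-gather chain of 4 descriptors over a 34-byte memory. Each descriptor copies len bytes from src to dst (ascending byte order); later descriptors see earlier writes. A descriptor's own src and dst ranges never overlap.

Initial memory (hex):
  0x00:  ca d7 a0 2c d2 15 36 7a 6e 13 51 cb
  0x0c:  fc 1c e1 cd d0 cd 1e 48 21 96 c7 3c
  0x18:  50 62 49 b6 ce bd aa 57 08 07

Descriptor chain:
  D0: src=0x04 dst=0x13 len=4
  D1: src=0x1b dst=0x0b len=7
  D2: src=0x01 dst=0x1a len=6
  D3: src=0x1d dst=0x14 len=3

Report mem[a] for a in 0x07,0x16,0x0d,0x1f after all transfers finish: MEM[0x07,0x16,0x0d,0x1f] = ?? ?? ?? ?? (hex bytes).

[0] 0x04->0x13 len=4 : d2 15 36 7a
[1] 0x1b->0x0b len=7 : b6 ce bd aa 57 08 07
[2] 0x01->0x1a len=6 : d7 a0 2c d2 15 36
[3] 0x1d->0x14 len=3 : d2 15 36
query mem[0x07]=0x7a, mem[0x16]=0x36, mem[0x0d]=0xbd, mem[0x1f]=0x36

MEM[0x07,0x16,0x0d,0x1f] = 7a 36 bd 36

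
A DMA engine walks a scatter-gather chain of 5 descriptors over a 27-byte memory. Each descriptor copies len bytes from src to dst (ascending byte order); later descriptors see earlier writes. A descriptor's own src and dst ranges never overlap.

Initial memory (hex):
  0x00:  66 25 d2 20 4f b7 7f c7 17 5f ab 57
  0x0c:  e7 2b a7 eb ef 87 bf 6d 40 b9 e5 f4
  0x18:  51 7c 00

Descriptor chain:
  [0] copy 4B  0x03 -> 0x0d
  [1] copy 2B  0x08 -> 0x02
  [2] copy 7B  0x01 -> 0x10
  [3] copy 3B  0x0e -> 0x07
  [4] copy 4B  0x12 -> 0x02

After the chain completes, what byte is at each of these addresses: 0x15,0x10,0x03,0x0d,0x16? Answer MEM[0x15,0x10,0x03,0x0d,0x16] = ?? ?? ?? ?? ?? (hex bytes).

D0: mem[0x0d..0x10] <- [20 4f b7 7f]
D1: mem[0x02..0x03] <- [17 5f]
D2: mem[0x10..0x16] <- [25 17 5f 4f b7 7f c7]
D3: mem[0x07..0x09] <- [4f b7 25]
D4: mem[0x02..0x05] <- [5f 4f b7 7f]
query mem[0x15]=0x7f, mem[0x10]=0x25, mem[0x03]=0x4f, mem[0x0d]=0x20, mem[0x16]=0xc7

MEM[0x15,0x10,0x03,0x0d,0x16] = 7f 25 4f 20 c7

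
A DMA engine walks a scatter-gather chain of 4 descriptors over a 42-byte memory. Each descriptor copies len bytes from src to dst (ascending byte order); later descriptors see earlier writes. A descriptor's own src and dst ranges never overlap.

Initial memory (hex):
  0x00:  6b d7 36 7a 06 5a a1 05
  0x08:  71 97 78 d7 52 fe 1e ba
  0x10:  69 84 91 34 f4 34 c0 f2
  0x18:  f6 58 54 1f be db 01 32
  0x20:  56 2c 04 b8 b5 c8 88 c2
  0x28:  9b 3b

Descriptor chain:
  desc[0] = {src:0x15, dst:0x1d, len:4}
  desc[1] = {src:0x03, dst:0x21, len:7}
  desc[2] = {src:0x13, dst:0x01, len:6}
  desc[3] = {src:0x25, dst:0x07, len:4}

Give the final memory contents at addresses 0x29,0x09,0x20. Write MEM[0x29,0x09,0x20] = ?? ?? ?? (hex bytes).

[0] 0x15->0x1d len=4 : 34 c0 f2 f6
[1] 0x03->0x21 len=7 : 7a 06 5a a1 05 71 97
[2] 0x13->0x01 len=6 : 34 f4 34 c0 f2 f6
[3] 0x25->0x07 len=4 : 05 71 97 9b
query mem[0x29]=0x3b, mem[0x09]=0x97, mem[0x20]=0xf6

MEM[0x29,0x09,0x20] = 3b 97 f6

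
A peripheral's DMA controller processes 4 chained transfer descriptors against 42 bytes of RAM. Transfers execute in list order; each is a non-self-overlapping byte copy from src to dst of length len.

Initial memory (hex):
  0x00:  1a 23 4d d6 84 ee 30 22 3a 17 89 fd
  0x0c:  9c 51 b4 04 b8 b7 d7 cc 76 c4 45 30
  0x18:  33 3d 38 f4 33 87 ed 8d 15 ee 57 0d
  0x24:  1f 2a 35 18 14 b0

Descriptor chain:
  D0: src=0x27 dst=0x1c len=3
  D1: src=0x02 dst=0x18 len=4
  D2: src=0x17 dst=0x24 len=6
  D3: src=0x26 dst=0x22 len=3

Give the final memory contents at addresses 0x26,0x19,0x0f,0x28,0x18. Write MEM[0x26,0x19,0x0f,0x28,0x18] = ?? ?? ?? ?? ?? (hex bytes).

#0 dst[0x1c+3] := {0x18,0x14,0xb0}
#1 dst[0x18+4] := {0x4d,0xd6,0x84,0xee}
#2 dst[0x24+6] := {0x30,0x4d,0xd6,0x84,0xee,0x18}
#3 dst[0x22+3] := {0xd6,0x84,0xee}
query mem[0x26]=0xd6, mem[0x19]=0xd6, mem[0x0f]=0x04, mem[0x28]=0xee, mem[0x18]=0x4d

MEM[0x26,0x19,0x0f,0x28,0x18] = d6 d6 04 ee 4d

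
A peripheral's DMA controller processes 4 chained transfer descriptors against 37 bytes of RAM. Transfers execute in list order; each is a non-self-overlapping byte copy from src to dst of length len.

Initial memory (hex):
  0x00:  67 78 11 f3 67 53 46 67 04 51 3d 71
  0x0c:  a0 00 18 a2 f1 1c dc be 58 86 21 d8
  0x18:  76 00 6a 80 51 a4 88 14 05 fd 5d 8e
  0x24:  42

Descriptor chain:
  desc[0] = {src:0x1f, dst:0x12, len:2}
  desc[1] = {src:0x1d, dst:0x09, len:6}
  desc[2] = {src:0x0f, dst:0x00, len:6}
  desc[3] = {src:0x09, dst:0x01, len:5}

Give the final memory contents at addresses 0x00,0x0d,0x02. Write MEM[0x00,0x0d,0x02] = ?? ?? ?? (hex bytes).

MEM[0x00,0x0d,0x02] = a2 fd 88

[0] 0x1f->0x12 len=2 : 14 05
[1] 0x1d->0x09 len=6 : a4 88 14 05 fd 5d
[2] 0x0f->0x00 len=6 : a2 f1 1c 14 05 58
[3] 0x09->0x01 len=5 : a4 88 14 05 fd
query mem[0x00]=0xa2, mem[0x0d]=0xfd, mem[0x02]=0x88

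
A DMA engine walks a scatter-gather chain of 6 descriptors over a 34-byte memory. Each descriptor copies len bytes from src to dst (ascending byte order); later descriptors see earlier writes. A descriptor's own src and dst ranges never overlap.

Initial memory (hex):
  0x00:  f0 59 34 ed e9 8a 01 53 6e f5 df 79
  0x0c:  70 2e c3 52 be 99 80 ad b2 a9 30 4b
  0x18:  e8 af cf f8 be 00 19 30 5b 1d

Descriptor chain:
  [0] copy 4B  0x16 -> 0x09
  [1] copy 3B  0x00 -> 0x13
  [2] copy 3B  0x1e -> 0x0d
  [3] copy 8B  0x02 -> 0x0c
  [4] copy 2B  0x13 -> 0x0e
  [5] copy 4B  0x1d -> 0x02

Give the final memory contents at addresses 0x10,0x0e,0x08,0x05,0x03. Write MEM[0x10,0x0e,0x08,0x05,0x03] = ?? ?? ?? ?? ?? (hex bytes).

[0] 0x16->0x09 len=4 : 30 4b e8 af
[1] 0x00->0x13 len=3 : f0 59 34
[2] 0x1e->0x0d len=3 : 19 30 5b
[3] 0x02->0x0c len=8 : 34 ed e9 8a 01 53 6e 30
[4] 0x13->0x0e len=2 : 30 59
[5] 0x1d->0x02 len=4 : 00 19 30 5b
query mem[0x10]=0x01, mem[0x0e]=0x30, mem[0x08]=0x6e, mem[0x05]=0x5b, mem[0x03]=0x19

MEM[0x10,0x0e,0x08,0x05,0x03] = 01 30 6e 5b 19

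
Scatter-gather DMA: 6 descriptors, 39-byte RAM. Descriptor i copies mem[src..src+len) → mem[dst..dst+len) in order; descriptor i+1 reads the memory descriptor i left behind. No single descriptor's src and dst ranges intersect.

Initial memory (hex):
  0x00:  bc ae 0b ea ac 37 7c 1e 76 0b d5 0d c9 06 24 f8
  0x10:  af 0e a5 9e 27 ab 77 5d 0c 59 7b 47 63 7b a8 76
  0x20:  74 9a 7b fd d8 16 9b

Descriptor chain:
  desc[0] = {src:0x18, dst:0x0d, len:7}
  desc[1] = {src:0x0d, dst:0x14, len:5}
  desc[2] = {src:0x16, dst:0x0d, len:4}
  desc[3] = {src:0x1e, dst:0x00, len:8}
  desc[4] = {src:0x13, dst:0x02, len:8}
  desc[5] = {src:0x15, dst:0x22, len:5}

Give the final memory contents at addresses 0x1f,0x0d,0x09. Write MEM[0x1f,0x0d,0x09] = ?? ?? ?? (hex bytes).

MEM[0x1f,0x0d,0x09] = 76 7b 7b

D0: mem[0x0d..0x13] <- [0c 59 7b 47 63 7b a8]
D1: mem[0x14..0x18] <- [0c 59 7b 47 63]
D2: mem[0x0d..0x10] <- [7b 47 63 59]
D3: mem[0x00..0x07] <- [a8 76 74 9a 7b fd d8 16]
D4: mem[0x02..0x09] <- [a8 0c 59 7b 47 63 59 7b]
D5: mem[0x22..0x26] <- [59 7b 47 63 59]
query mem[0x1f]=0x76, mem[0x0d]=0x7b, mem[0x09]=0x7b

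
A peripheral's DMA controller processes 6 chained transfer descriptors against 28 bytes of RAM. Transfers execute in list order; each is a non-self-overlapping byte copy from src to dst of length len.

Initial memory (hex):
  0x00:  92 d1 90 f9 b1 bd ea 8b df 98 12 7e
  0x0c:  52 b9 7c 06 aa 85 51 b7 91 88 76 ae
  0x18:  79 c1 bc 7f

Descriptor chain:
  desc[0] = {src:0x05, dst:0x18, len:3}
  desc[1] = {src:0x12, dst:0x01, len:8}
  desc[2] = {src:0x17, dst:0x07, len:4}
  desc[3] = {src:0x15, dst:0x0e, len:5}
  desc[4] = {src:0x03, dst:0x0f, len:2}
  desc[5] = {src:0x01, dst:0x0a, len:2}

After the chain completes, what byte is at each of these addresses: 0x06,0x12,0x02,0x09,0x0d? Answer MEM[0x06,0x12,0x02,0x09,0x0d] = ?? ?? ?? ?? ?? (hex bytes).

MEM[0x06,0x12,0x02,0x09,0x0d] = ae ea b7 ea b9

  after D0: wrote 3B at 0x18 = bdea8b
  after D1: wrote 8B at 0x01 = 51b7918876aebdea
  after D2: wrote 4B at 0x07 = aebdea8b
  after D3: wrote 5B at 0x0e = 8876aebdea
  after D4: wrote 2B at 0x0f = 9188
  after D5: wrote 2B at 0x0a = 51b7
query mem[0x06]=0xae, mem[0x12]=0xea, mem[0x02]=0xb7, mem[0x09]=0xea, mem[0x0d]=0xb9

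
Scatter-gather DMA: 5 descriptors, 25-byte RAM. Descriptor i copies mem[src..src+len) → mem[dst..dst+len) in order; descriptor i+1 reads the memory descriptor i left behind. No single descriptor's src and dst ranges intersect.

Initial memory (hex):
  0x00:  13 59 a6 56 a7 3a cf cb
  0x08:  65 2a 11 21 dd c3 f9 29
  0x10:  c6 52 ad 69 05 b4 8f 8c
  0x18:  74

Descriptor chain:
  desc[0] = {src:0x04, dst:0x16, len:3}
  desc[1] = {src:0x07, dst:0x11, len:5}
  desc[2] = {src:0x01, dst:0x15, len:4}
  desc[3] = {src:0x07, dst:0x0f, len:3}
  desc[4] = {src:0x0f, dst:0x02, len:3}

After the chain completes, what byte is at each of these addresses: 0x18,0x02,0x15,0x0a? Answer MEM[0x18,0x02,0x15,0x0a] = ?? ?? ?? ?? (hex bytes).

MEM[0x18,0x02,0x15,0x0a] = a7 cb 59 11

D0: mem[0x16..0x18] <- [a7 3a cf]
D1: mem[0x11..0x15] <- [cb 65 2a 11 21]
D2: mem[0x15..0x18] <- [59 a6 56 a7]
D3: mem[0x0f..0x11] <- [cb 65 2a]
D4: mem[0x02..0x04] <- [cb 65 2a]
query mem[0x18]=0xa7, mem[0x02]=0xcb, mem[0x15]=0x59, mem[0x0a]=0x11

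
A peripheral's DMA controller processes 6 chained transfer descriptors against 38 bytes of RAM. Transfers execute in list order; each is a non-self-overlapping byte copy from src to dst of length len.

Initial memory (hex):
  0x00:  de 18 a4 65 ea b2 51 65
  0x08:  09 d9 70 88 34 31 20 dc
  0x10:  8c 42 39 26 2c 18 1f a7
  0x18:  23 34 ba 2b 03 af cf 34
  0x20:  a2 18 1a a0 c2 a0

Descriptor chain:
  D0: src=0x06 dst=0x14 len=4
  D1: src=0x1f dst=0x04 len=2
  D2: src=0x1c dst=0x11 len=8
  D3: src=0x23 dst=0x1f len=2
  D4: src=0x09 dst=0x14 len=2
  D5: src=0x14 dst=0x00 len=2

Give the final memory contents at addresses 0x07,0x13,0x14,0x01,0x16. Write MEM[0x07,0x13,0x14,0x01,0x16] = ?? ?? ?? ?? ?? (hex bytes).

D0: mem[0x14..0x17] <- [51 65 09 d9]
D1: mem[0x04..0x05] <- [34 a2]
D2: mem[0x11..0x18] <- [03 af cf 34 a2 18 1a a0]
D3: mem[0x1f..0x20] <- [a0 c2]
D4: mem[0x14..0x15] <- [d9 70]
D5: mem[0x00..0x01] <- [d9 70]
query mem[0x07]=0x65, mem[0x13]=0xcf, mem[0x14]=0xd9, mem[0x01]=0x70, mem[0x16]=0x18

MEM[0x07,0x13,0x14,0x01,0x16] = 65 cf d9 70 18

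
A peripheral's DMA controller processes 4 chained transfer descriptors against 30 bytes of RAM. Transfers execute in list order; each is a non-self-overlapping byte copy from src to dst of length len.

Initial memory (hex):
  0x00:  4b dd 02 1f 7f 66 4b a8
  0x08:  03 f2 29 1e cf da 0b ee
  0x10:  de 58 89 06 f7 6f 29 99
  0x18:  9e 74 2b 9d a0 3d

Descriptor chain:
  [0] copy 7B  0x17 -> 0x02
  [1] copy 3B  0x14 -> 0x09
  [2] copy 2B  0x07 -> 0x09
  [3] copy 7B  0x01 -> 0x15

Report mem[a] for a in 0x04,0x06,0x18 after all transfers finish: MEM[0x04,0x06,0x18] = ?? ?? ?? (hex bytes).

  after D0: wrote 7B at 0x02 = 999e742b9da03d
  after D1: wrote 3B at 0x09 = f76f29
  after D2: wrote 2B at 0x09 = a03d
  after D3: wrote 7B at 0x15 = dd999e742b9da0
query mem[0x04]=0x74, mem[0x06]=0x9d, mem[0x18]=0x74

MEM[0x04,0x06,0x18] = 74 9d 74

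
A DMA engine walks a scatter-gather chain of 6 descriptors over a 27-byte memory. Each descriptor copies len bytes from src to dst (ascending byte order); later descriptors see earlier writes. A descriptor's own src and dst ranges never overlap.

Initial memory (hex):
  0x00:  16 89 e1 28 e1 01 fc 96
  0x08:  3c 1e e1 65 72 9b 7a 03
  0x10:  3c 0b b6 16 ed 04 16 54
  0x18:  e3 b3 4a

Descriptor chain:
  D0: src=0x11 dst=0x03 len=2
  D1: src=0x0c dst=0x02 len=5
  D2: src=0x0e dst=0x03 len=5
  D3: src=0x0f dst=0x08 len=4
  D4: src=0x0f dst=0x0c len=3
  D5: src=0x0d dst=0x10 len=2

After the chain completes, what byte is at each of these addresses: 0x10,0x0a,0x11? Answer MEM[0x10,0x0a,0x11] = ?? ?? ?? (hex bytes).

MEM[0x10,0x0a,0x11] = 3c 0b 0b

#0 dst[0x03+2] := {0x0b,0xb6}
#1 dst[0x02+5] := {0x72,0x9b,0x7a,0x03,0x3c}
#2 dst[0x03+5] := {0x7a,0x03,0x3c,0x0b,0xb6}
#3 dst[0x08+4] := {0x03,0x3c,0x0b,0xb6}
#4 dst[0x0c+3] := {0x03,0x3c,0x0b}
#5 dst[0x10+2] := {0x3c,0x0b}
query mem[0x10]=0x3c, mem[0x0a]=0x0b, mem[0x11]=0x0b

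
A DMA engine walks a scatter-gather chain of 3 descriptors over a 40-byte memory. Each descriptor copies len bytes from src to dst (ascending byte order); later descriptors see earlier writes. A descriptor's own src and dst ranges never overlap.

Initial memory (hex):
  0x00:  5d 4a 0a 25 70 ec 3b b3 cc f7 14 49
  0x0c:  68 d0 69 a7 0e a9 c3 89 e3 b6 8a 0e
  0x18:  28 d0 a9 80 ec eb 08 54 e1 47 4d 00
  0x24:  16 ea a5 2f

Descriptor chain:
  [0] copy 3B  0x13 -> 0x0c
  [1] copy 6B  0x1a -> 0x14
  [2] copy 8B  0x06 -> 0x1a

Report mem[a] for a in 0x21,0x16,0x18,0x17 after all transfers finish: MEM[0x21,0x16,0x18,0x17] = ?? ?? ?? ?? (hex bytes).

MEM[0x21,0x16,0x18,0x17] = e3 ec 08 eb

#0 dst[0x0c+3] := {0x89,0xe3,0xb6}
#1 dst[0x14+6] := {0xa9,0x80,0xec,0xeb,0x08,0x54}
#2 dst[0x1a+8] := {0x3b,0xb3,0xcc,0xf7,0x14,0x49,0x89,0xe3}
query mem[0x21]=0xe3, mem[0x16]=0xec, mem[0x18]=0x08, mem[0x17]=0xeb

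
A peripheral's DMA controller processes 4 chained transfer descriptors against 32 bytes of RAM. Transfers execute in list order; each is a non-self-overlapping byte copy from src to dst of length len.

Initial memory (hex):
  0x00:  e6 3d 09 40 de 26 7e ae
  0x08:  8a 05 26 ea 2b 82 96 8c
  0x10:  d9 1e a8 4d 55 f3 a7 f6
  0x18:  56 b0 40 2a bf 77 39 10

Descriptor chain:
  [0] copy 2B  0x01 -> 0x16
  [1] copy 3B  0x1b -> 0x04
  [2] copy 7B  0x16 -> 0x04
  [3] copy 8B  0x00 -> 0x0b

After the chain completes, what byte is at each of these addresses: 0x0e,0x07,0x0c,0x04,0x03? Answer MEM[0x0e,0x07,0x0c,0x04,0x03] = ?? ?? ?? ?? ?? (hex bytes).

MEM[0x0e,0x07,0x0c,0x04,0x03] = 40 b0 3d 3d 40

D0: mem[0x16..0x17] <- [3d 09]
D1: mem[0x04..0x06] <- [2a bf 77]
D2: mem[0x04..0x0a] <- [3d 09 56 b0 40 2a bf]
D3: mem[0x0b..0x12] <- [e6 3d 09 40 3d 09 56 b0]
query mem[0x0e]=0x40, mem[0x07]=0xb0, mem[0x0c]=0x3d, mem[0x04]=0x3d, mem[0x03]=0x40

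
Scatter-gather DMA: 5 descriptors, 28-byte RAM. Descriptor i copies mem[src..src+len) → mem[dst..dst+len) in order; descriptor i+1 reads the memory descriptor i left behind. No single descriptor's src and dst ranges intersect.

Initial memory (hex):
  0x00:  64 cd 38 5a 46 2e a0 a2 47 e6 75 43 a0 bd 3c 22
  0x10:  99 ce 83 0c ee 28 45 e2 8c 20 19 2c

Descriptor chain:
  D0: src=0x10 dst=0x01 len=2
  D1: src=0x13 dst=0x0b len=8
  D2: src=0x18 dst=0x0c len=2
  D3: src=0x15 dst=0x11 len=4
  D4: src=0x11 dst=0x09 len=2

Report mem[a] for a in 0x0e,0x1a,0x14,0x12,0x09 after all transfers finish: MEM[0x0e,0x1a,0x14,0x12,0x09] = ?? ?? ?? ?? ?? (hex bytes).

D0: mem[0x01..0x02] <- [99 ce]
D1: mem[0x0b..0x12] <- [0c ee 28 45 e2 8c 20 19]
D2: mem[0x0c..0x0d] <- [8c 20]
D3: mem[0x11..0x14] <- [28 45 e2 8c]
D4: mem[0x09..0x0a] <- [28 45]
query mem[0x0e]=0x45, mem[0x1a]=0x19, mem[0x14]=0x8c, mem[0x12]=0x45, mem[0x09]=0x28

MEM[0x0e,0x1a,0x14,0x12,0x09] = 45 19 8c 45 28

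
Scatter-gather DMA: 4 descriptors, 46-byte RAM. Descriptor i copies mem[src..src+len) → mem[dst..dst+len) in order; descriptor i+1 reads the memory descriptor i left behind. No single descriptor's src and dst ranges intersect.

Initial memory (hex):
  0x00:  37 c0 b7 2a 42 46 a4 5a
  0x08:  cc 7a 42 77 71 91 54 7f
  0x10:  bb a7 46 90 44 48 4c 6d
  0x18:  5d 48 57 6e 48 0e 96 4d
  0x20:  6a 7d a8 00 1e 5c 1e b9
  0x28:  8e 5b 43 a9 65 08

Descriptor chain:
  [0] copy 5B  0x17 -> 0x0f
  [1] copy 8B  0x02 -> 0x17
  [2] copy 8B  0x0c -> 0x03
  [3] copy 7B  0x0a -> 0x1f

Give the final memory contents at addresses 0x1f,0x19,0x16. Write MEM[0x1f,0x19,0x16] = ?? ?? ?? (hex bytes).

#0 dst[0x0f+5] := {0x6d,0x5d,0x48,0x57,0x6e}
#1 dst[0x17+8] := {0xb7,0x2a,0x42,0x46,0xa4,0x5a,0xcc,0x7a}
#2 dst[0x03+8] := {0x71,0x91,0x54,0x6d,0x5d,0x48,0x57,0x6e}
#3 dst[0x1f+7] := {0x6e,0x77,0x71,0x91,0x54,0x6d,0x5d}
query mem[0x1f]=0x6e, mem[0x19]=0x42, mem[0x16]=0x4c

MEM[0x1f,0x19,0x16] = 6e 42 4c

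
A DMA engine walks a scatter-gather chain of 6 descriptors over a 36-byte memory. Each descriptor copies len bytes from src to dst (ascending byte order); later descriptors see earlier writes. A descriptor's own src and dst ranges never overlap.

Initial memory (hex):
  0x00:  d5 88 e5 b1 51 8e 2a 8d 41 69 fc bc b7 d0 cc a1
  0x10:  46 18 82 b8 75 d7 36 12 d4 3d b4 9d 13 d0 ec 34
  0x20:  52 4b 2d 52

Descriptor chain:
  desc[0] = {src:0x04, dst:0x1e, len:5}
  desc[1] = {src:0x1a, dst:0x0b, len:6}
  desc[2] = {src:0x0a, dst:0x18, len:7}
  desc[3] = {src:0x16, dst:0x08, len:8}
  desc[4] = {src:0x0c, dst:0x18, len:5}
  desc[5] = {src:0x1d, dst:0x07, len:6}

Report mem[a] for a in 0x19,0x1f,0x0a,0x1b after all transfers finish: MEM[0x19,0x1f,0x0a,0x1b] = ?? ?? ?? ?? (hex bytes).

  after D0: wrote 5B at 0x1e = 518e2a8d41
  after D1: wrote 6B at 0x0b = b49d13d0518e
  after D2: wrote 7B at 0x18 = fcb49d13d0518e
  after D3: wrote 8B at 0x08 = 3612fcb49d13d051
  after D4: wrote 5B at 0x18 = 9d13d0518e
  after D5: wrote 6B at 0x07 = 518e8e2a8d41
query mem[0x19]=0x13, mem[0x1f]=0x8e, mem[0x0a]=0x2a, mem[0x1b]=0x51

MEM[0x19,0x1f,0x0a,0x1b] = 13 8e 2a 51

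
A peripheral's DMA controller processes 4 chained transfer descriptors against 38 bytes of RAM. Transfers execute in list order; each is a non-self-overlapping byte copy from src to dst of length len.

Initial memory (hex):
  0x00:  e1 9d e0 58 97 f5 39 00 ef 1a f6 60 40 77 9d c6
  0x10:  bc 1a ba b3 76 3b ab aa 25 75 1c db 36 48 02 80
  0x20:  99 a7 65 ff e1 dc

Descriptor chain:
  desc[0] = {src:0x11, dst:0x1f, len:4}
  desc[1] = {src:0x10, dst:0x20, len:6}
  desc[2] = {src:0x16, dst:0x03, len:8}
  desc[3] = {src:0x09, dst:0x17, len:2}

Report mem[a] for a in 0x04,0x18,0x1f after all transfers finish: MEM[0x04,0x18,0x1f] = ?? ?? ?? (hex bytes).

MEM[0x04,0x18,0x1f] = aa 48 1a

  after D0: wrote 4B at 0x1f = 1abab376
  after D1: wrote 6B at 0x20 = bc1abab3763b
  after D2: wrote 8B at 0x03 = abaa25751cdb3648
  after D3: wrote 2B at 0x17 = 3648
query mem[0x04]=0xaa, mem[0x18]=0x48, mem[0x1f]=0x1a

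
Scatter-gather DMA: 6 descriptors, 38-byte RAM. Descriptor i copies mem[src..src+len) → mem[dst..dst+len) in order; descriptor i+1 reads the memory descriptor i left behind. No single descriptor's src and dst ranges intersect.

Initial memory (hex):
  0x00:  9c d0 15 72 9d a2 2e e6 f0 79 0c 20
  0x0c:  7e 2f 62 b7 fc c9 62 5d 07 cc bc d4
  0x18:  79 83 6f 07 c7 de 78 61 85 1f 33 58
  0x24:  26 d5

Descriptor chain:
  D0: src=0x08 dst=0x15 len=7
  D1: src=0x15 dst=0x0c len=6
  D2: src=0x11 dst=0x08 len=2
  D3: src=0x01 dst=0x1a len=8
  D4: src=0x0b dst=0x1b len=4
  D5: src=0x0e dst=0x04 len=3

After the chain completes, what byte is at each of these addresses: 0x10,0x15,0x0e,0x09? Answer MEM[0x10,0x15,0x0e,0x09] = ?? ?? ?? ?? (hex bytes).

MEM[0x10,0x15,0x0e,0x09] = 7e f0 0c 62

#0 dst[0x15+7] := {0xf0,0x79,0x0c,0x20,0x7e,0x2f,0x62}
#1 dst[0x0c+6] := {0xf0,0x79,0x0c,0x20,0x7e,0x2f}
#2 dst[0x08+2] := {0x2f,0x62}
#3 dst[0x1a+8] := {0xd0,0x15,0x72,0x9d,0xa2,0x2e,0xe6,0x2f}
#4 dst[0x1b+4] := {0x20,0xf0,0x79,0x0c}
#5 dst[0x04+3] := {0x0c,0x20,0x7e}
query mem[0x10]=0x7e, mem[0x15]=0xf0, mem[0x0e]=0x0c, mem[0x09]=0x62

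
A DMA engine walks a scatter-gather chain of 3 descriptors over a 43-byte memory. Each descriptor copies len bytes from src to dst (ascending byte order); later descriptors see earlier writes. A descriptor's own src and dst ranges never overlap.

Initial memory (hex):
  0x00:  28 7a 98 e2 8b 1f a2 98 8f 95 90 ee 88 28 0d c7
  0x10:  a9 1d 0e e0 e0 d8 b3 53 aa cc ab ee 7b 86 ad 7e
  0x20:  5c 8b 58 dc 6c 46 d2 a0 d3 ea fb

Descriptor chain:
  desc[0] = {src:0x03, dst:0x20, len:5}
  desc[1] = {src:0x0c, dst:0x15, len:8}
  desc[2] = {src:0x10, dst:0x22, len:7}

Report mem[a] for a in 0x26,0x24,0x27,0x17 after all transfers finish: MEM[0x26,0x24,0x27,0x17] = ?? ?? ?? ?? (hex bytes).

MEM[0x26,0x24,0x27,0x17] = e0 0e 88 0d

[0] 0x03->0x20 len=5 : e2 8b 1f a2 98
[1] 0x0c->0x15 len=8 : 88 28 0d c7 a9 1d 0e e0
[2] 0x10->0x22 len=7 : a9 1d 0e e0 e0 88 28
query mem[0x26]=0xe0, mem[0x24]=0x0e, mem[0x27]=0x88, mem[0x17]=0x0d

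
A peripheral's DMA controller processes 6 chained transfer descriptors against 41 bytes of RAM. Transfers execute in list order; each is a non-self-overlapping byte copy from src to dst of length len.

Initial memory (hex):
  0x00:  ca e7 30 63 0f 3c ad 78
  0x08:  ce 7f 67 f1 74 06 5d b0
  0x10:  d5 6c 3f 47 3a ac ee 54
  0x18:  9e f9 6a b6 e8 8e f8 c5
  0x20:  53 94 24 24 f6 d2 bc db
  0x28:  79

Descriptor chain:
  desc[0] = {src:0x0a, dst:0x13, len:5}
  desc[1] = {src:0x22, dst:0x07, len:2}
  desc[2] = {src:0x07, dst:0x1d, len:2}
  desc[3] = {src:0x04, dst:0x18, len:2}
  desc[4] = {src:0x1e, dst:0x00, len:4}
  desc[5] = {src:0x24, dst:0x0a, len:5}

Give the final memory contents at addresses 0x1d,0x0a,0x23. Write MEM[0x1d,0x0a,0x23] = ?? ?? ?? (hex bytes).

MEM[0x1d,0x0a,0x23] = 24 f6 24

[0] 0x0a->0x13 len=5 : 67 f1 74 06 5d
[1] 0x22->0x07 len=2 : 24 24
[2] 0x07->0x1d len=2 : 24 24
[3] 0x04->0x18 len=2 : 0f 3c
[4] 0x1e->0x00 len=4 : 24 c5 53 94
[5] 0x24->0x0a len=5 : f6 d2 bc db 79
query mem[0x1d]=0x24, mem[0x0a]=0xf6, mem[0x23]=0x24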